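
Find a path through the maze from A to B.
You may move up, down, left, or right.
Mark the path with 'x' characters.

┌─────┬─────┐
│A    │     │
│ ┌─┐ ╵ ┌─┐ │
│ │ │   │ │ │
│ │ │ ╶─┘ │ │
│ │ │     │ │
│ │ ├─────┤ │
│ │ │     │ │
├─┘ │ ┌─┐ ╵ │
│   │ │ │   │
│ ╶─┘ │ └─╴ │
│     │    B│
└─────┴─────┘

Finding the shortest path through the maze:
Path length: 12 steps
Directions: right → right → down → right → up → right → right → down → down → down → down → down

Solution:

┌─────┬─────┐
│A x x│x x x│
│ ┌─┐ ╵ ┌─┐ │
│ │ │x x│ │x│
│ │ │ ╶─┘ │ │
│ │ │     │x│
│ │ ├─────┤ │
│ │ │     │x│
├─┘ │ ┌─┐ ╵ │
│   │ │ │  x│
│ ╶─┘ │ └─╴ │
│     │    B│
└─────┴─────┘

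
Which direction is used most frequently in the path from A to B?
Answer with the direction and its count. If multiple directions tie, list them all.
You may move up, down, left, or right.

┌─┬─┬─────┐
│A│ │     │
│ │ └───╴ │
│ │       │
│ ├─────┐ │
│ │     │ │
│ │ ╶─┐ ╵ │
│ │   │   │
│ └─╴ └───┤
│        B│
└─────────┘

Directions: down, down, down, down, right, right, right, right
Counts: {'down': 4, 'right': 4}
Most common: down and right (tied at 4 times each)

Solution:

┌─┬─┬─────┐
│A│ │     │
│ │ └───╴ │
│↓│       │
│ ├─────┐ │
│↓│     │ │
│ │ ╶─┐ ╵ │
│↓│   │   │
│ └─╴ └───┤
│↳ → → → B│
└─────────┘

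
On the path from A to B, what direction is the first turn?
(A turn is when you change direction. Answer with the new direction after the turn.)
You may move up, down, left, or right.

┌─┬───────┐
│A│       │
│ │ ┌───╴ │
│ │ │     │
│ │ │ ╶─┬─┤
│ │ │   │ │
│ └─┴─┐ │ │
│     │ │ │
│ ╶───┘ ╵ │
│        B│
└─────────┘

Directions: down, down, down, down, right, right, right, right
First turn direction: right

Solution:

┌─┬───────┐
│A│       │
│ │ ┌───╴ │
│↓│ │     │
│ │ │ ╶─┬─┤
│↓│ │   │ │
│ └─┴─┐ │ │
│↓    │ │ │
│ ╶───┘ ╵ │
│↳ → → → B│
└─────────┘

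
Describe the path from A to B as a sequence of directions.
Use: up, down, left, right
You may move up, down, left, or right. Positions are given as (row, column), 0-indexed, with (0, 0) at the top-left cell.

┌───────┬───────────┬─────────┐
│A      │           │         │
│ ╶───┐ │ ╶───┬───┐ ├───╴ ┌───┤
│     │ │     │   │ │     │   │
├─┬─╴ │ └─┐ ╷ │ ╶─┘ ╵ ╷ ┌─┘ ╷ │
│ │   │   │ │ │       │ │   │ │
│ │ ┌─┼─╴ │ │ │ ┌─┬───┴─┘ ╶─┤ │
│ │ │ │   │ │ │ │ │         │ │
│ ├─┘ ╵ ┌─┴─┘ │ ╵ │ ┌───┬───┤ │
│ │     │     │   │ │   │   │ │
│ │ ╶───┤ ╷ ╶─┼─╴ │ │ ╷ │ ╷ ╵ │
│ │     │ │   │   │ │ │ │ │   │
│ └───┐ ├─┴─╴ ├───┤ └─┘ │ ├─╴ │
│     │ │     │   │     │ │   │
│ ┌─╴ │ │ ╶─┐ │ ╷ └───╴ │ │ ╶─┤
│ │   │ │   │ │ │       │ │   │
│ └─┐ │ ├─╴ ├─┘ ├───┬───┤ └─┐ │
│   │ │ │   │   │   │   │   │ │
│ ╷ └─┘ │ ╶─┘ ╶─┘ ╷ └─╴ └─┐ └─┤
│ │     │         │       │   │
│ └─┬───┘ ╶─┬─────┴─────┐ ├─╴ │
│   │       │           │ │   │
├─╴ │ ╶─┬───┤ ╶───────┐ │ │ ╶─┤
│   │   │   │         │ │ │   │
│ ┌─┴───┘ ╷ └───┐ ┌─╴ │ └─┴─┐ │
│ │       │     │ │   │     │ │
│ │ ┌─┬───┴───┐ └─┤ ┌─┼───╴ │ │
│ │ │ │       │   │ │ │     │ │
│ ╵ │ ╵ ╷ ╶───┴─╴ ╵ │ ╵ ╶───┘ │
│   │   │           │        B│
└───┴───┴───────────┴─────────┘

Finding the path and converting it to directions:
Path through cells: (0,0) → (0,1) → (0,2) → (0,3) → (1,3) → (2,3) → (2,4) → (3,4) → (3,3) → (4,3) → (4,2) → (4,1) → (5,1) → (5,2) → (5,3) → (6,3) → (7,3) → (8,3) → (9,3) → (9,2) → (9,1) → (8,1) → (8,0) → (9,0) → (10,0) → (10,1) → (11,1) → (11,0) → (12,0) → (13,0) → (14,0) → (14,1) → (13,1) → (12,1) → (12,2) → (12,3) → (12,4) → (11,4) → (11,5) → (12,5) → (12,6) → (12,7) → (13,7) → (13,8) → (14,8) → (14,9) → (13,9) → (12,9) → (12,10) → (11,10) → (11,9) → (11,8) → (11,7) → (11,6) → (10,6) → (10,7) → (10,8) → (10,9) → (10,10) → (10,11) → (11,11) → (12,11) → (12,12) → (12,13) → (13,13) → (13,12) → (13,11) → (14,11) → (14,12) → (14,13) → (14,14)
Directions: right, right, right, down, down, right, down, left, down, left, left, down, right, right, down, down, down, down, left, left, up, left, down, down, right, down, left, down, down, down, right, up, up, right, right, right, up, right, down, right, right, down, right, down, right, up, up, right, up, left, left, left, left, up, right, right, right, right, right, down, down, right, right, down, left, left, down, right, right, right

Solution:

┌───────┬───────────┬─────────┐
│A → → ↓│           │         │
│ ╶───┐ │ ╶───┬───┐ ├───╴ ┌───┤
│     │↓│     │   │ │     │   │
├─┬─╴ │ └─┐ ╷ │ ╶─┘ ╵ ╷ ┌─┘ ╷ │
│ │   │↳ ↓│ │ │       │ │   │ │
│ │ ┌─┼─╴ │ │ │ ┌─┬───┴─┘ ╶─┤ │
│ │ │ │↓ ↲│ │ │ │ │         │ │
│ ├─┘ ╵ ┌─┴─┘ │ ╵ │ ┌───┬───┤ │
│ │↓ ← ↲│     │   │ │   │   │ │
│ │ ╶───┤ ╷ ╶─┼─╴ │ │ ╷ │ ╷ ╵ │
│ │↳ → ↓│ │   │   │ │ │ │ │   │
│ └───┐ ├─┴─╴ ├───┤ └─┘ │ ├─╴ │
│     │↓│     │   │     │ │   │
│ ┌─╴ │ │ ╶─┐ │ ╷ └───╴ │ │ ╶─┤
│ │   │↓│   │ │ │       │ │   │
│ └─┐ │ ├─╴ ├─┘ ├───┬───┤ └─┐ │
│↓ ↰│ │↓│   │   │   │   │   │ │
│ ╷ └─┘ │ ╶─┘ ╶─┘ ╷ └─╴ └─┐ └─┤
│↓│↑ ← ↲│         │       │   │
│ └─┬───┘ ╶─┬─────┴─────┐ ├─╴ │
│↳ ↓│       │↱ → → → → ↓│ │   │
├─╴ │ ╶─┬───┤ ╶───────┐ │ │ ╶─┤
│↓ ↲│   │↱ ↓│↑ ← ← ← ↰│↓│ │   │
│ ┌─┴───┘ ╷ └───┐ ┌─╴ │ └─┴─┐ │
│↓│↱ → → ↑│↳ → ↓│ │↱ ↑│↳ → ↓│ │
│ │ ┌─┬───┴───┐ └─┤ ┌─┼───╴ │ │
│↓│↑│ │       │↳ ↓│↑│ │↓ ← ↲│ │
│ ╵ │ ╵ ╷ ╶───┴─╴ ╵ │ ╵ ╶───┘ │
│↳ ↑│   │        ↳ ↑│  ↳ → → B│
└───┴───┴───────────┴─────────┘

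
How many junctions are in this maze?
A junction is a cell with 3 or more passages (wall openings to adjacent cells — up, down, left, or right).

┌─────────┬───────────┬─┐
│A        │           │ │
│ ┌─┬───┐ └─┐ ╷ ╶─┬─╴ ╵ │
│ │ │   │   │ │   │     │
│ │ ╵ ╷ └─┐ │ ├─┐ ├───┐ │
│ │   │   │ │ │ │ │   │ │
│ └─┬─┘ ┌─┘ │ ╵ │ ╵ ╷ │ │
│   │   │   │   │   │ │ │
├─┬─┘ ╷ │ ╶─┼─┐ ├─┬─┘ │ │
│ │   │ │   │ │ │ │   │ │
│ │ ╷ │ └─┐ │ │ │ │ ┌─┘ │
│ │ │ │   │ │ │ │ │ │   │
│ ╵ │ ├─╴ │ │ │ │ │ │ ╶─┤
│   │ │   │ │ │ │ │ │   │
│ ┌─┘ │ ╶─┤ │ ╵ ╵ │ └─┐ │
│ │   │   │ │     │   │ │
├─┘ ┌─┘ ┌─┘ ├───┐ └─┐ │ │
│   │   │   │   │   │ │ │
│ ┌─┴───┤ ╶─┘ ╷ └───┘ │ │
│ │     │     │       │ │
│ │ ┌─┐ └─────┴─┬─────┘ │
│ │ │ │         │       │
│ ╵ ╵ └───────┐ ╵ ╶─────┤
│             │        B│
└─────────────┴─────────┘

Checking each cell for number of passages:

Junctions found (3+ passages):
  (0, 6): 3 passages
  (0, 7): 3 passages
  (1, 10): 3 passages
  (1, 11): 3 passages
  (2, 3): 3 passages
  (3, 3): 3 passages
  (3, 7): 3 passages
  (4, 2): 3 passages
  (6, 0): 3 passages
  (7, 3): 3 passages
  (7, 7): 3 passages
  (7, 8): 3 passages
  (11, 1): 3 passages
  (11, 2): 3 passages
  (11, 8): 3 passages
Total junctions: 15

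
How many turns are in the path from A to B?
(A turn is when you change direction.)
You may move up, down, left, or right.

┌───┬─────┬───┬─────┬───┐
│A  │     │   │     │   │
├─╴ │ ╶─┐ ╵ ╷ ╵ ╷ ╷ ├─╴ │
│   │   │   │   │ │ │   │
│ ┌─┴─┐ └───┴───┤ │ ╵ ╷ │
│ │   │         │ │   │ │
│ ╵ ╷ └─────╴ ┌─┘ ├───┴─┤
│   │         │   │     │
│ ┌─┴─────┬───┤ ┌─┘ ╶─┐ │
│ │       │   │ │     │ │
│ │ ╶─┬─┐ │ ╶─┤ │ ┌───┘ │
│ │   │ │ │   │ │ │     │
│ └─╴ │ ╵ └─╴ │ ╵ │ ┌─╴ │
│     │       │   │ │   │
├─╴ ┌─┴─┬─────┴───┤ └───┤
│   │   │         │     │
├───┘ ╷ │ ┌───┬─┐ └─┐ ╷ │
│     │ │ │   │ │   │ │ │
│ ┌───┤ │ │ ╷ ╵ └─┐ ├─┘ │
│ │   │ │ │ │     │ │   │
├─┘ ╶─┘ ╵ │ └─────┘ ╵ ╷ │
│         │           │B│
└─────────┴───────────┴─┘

Directions: right, down, left, down, down, right, up, right, down, right, right, right, right, up, left, left, left, up, left, up, right, right, down, right, up, right, down, right, up, right, down, down, down, left, down, down, down, right, up, up, right, up, right, right, down, down, left, left, down, down, right, right, down, down, down
Number of turns: 35

Solution:

┌───┬─────┬───┬─────┬───┐
│A ↓│↱ → ↓│↱ ↓│↱ ↓  │   │
├─╴ │ ╶─┐ ╵ ╷ ╵ ╷ ╷ ├─╴ │
│↓ ↲│↑ ↰│↳ ↑│↳ ↑│↓│ │   │
│ ┌─┴─┐ └───┴───┤ │ ╵ ╷ │
│↓│↱ ↓│↑ ← ← ↰  │↓│   │ │
│ ╵ ╷ └─────╴ ┌─┘ ├───┴─┤
│↳ ↑│↳ → → → ↑│↓ ↲│↱ → ↓│
│ ┌─┴─────┬───┤ ┌─┘ ╶─┐ │
│ │       │   │↓│↱ ↑  │↓│
│ │ ╶─┬─┐ │ ╶─┤ │ ┌───┘ │
│ │   │ │ │   │↓│↑│↓ ← ↲│
│ └─╴ │ ╵ └─╴ │ ╵ │ ┌─╴ │
│     │       │↳ ↑│↓│   │
├─╴ ┌─┴─┬─────┴───┤ └───┤
│   │   │         │↳ → ↓│
├───┘ ╷ │ ┌───┬─┐ └─┐ ╷ │
│     │ │ │   │ │   │ │↓│
│ ┌───┤ │ │ ╷ ╵ └─┐ ├─┘ │
│ │   │ │ │ │     │ │  ↓│
├─┘ ╶─┘ ╵ │ └─────┘ ╵ ╷ │
│         │           │B│
└─────────┴───────────┴─┘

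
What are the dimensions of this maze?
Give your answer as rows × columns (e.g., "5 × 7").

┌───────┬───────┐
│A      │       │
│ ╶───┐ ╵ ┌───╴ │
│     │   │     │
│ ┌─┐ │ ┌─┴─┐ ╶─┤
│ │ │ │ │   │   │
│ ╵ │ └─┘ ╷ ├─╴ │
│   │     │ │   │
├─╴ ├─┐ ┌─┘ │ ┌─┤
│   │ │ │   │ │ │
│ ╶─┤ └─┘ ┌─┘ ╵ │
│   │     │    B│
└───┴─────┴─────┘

Counting the maze dimensions:
Rows (vertical): 6
Columns (horizontal): 8
Dimensions: 6 × 8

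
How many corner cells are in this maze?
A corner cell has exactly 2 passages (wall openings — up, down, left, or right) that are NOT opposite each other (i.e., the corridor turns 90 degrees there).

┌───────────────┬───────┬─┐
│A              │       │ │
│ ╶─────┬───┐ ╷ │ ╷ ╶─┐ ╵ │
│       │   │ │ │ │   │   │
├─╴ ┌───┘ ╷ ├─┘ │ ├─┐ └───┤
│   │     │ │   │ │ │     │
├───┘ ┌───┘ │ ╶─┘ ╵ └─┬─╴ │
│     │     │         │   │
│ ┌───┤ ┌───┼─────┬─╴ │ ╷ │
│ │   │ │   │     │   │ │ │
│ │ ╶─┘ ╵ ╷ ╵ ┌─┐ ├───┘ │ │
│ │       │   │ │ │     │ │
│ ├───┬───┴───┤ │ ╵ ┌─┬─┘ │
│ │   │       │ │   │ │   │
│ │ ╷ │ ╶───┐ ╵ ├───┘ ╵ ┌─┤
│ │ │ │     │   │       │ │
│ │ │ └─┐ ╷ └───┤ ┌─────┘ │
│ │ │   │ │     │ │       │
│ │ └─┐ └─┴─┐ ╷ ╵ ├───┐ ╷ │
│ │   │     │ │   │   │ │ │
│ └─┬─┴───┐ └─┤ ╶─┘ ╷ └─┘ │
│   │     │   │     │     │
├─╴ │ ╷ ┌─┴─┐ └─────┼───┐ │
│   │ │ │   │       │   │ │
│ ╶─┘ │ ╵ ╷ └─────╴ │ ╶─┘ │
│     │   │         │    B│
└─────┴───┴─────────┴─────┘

Counting corner cells (2 non-opposite passages):
Total corners: 84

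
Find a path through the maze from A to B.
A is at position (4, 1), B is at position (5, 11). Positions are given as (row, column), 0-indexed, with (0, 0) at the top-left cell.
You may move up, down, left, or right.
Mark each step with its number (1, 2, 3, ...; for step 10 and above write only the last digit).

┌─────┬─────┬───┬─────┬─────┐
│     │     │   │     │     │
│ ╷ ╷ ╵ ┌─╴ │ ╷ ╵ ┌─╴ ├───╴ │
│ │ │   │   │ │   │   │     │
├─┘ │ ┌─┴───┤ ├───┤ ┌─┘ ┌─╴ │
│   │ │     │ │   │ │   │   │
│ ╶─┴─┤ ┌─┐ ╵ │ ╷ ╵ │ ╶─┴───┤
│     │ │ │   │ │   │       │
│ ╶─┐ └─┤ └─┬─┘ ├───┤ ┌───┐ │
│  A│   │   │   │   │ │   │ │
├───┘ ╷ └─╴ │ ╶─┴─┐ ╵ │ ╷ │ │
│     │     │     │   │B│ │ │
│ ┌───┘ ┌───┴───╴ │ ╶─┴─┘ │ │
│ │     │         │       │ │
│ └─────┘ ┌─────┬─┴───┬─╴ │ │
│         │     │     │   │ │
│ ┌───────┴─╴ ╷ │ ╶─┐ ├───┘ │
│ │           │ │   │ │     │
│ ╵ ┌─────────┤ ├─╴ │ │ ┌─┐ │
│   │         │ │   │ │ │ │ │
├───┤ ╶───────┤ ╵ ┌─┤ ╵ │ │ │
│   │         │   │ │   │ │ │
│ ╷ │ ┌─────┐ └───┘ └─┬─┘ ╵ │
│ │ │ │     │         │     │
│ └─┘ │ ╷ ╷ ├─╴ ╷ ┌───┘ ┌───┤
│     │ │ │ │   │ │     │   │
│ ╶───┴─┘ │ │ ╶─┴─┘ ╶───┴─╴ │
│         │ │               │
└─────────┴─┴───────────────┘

Finding the shortest path from (4, 1) to (5, 11):
Path length: 59 steps
Directions: left → up → right → right → down → down → left → left → down → down → down → down → right → up → right → right → right → right → right → up → right → down → down → down → right → up → right → up → left → up → right → right → down → down → down → right → up → up → right → right → up → up → up → up → up → left → left → left → down → down → left → down → right → right → right → up → up → left → down

Solution:

┌─────┬─────┬───┬─────┬─────┐
│     │     │   │     │     │
│ ╷ ╷ ╵ ┌─╴ │ ╷ ╵ ┌─╴ ├───╴ │
│ │ │   │   │ │   │   │     │
├─┘ │ ┌─┴───┤ ├───┤ ┌─┘ ┌─╴ │
│   │ │     │ │   │ │   │   │
│ ╶─┴─┤ ┌─┐ ╵ │ ╷ ╵ │ ╶─┴───┤
│2 3 4│ │ │   │ │   │8 7 6 5│
│ ╶─┐ └─┤ └─┬─┘ ├───┤ ┌───┐ │
│1 A│5  │   │   │   │9│8 7│4│
├───┘ ╷ └─╴ │ ╶─┴─┐ ╵ │ ╷ │ │
│8 7 6│     │     │1 0│B│6│3│
│ ┌───┘ ┌───┴───╴ │ ╶─┴─┘ │ │
│9│     │         │2 3 4 5│2│
│ └─────┘ ┌─────┬─┴───┬─╴ │ │
│0        │  0 1│0 1 2│   │1│
│ ┌───────┴─╴ ╷ │ ╶─┐ ├───┘ │
│1│4 5 6 7 8 9│2│9 8│3│8 9 0│
│ ╵ ┌─────────┤ ├─╴ │ │ ┌─┐ │
│2 3│         │3│6 7│4│7│ │ │
├───┤ ╶───────┤ ╵ ┌─┤ ╵ │ │ │
│   │         │4 5│ │5 6│ │ │
│ ╷ │ ┌─────┐ └───┘ └─┬─┘ ╵ │
│ │ │ │     │         │     │
│ └─┘ │ ╷ ╷ ├─╴ ╷ ┌───┘ ┌───┤
│     │ │ │ │   │ │     │   │
│ ╶───┴─┘ │ │ ╶─┴─┘ ╶───┴─╴ │
│         │ │               │
└─────────┴─┴───────────────┘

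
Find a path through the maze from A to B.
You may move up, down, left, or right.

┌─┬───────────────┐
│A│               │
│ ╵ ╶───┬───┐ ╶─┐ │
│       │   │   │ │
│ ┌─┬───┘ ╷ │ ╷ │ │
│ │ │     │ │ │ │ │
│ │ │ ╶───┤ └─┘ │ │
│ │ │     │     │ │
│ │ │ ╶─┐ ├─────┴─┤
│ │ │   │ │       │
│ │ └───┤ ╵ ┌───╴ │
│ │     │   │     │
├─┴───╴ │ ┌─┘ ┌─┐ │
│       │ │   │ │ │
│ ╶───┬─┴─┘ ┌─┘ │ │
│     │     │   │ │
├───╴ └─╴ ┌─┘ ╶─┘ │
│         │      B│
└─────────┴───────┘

Finding the shortest path through the maze:
Path length: 34 steps
Directions: down → right → up → right → right → right → right → right → down → right → down → down → left → left → up → up → left → down → left → left → down → right → right → down → down → right → up → right → right → right → down → down → down → down

Solution:

┌─┬───────────────┐
│A│↱ → → → → ↓    │
│ ╵ ╶───┬───┐ ╶─┐ │
│↳ ↑    │↓ ↰│↳ ↓│ │
│ ┌─┬───┘ ╷ │ ╷ │ │
│ │ │↓ ← ↲│↑│ │↓│ │
│ │ │ ╶───┤ └─┘ │ │
│ │ │↳ → ↓│↑ ← ↲│ │
│ │ │ ╶─┐ ├─────┴─┤
│ │ │   │↓│↱ → → ↓│
│ │ └───┤ ╵ ┌───╴ │
│ │     │↳ ↑│    ↓│
├─┴───╴ │ ┌─┘ ┌─┐ │
│       │ │   │ │↓│
│ ╶───┬─┴─┘ ┌─┘ │ │
│     │     │   │↓│
├───╴ └─╴ ┌─┘ ╶─┘ │
│         │      B│
└─────────┴───────┘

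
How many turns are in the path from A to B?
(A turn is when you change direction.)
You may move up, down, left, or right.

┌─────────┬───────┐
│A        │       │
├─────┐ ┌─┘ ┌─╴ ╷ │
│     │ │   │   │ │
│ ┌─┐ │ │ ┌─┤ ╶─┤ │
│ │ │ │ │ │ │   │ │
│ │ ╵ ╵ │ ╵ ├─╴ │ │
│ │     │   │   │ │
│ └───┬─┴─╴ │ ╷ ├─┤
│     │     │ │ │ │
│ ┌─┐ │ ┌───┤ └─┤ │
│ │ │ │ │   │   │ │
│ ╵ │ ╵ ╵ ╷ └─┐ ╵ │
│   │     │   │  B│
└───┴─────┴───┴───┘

Directions: right, right, right, down, down, down, left, up, up, left, left, down, down, down, right, right, down, down, right, up, up, right, right, up, left, up, up, right, up, right, right, down, left, down, right, down, left, down, down, right, down, right
Number of turns: 26

Solution:

┌─────────┬───────┐
│A → → ↓  │↱ → ↓  │
├─────┐ ┌─┘ ┌─╴ ╷ │
│↓ ← ↰│↓│↱ ↑│↓ ↲│ │
│ ┌─┐ │ │ ┌─┤ ╶─┤ │
│↓│ │↑│↓│↑│ │↳ ↓│ │
│ │ ╵ ╵ │ ╵ ├─╴ │ │
│↓│  ↑ ↲│↑ ↰│↓ ↲│ │
│ └───┬─┴─╴ │ ╷ ├─┤
│↳ → ↓│↱ → ↑│↓│ │ │
│ ┌─┐ │ ┌───┤ └─┤ │
│ │ │↓│↑│   │↳ ↓│ │
│ ╵ │ ╵ ╵ ╷ └─┐ ╵ │
│   │↳ ↑  │   │↳ B│
└───┴─────┴───┴───┘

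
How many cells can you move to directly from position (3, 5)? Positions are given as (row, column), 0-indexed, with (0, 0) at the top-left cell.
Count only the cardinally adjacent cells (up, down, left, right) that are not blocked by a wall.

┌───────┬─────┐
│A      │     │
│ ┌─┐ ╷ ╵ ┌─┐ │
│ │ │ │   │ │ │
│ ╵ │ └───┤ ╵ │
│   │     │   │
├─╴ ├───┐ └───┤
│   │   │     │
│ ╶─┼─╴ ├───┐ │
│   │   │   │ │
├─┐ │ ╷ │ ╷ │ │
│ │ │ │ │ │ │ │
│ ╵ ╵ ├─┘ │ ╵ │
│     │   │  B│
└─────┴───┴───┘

Checking passable neighbors of (3, 5):
Neighbors: (3, 4), (3, 6)
Count: 2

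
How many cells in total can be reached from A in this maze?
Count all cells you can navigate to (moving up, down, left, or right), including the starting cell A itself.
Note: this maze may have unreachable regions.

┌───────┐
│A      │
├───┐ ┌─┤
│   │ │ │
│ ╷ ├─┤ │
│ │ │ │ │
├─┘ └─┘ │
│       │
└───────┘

Using BFS/flood-fill to find all reachable cells from A:
Maze size: 4 × 4 = 16 total cells
11 cell(s) are walled off and cannot be reached from A.
Reachable cells: 5

Reachable region (· marks reachable cells):

┌───────┐
│A · · ·│
├───┐ ┌─┤
│   │·│ │
│ ╷ ├─┤ │
│ │ │ │ │
├─┘ └─┘ │
│       │
└───────┘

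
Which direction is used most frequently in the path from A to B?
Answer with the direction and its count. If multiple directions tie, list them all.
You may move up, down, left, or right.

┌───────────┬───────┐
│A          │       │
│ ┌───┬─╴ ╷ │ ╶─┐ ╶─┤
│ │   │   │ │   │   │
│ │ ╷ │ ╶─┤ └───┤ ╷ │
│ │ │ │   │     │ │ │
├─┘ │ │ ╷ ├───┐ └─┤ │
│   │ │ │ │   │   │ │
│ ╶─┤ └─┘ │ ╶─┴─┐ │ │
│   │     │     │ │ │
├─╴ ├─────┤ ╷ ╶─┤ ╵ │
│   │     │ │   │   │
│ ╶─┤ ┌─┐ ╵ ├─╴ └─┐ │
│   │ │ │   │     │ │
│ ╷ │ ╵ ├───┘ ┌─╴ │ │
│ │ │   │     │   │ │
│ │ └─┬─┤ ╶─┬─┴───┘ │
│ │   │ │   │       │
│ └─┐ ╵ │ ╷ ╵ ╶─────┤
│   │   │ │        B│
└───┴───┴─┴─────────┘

Directions: right, right, right, right, right, down, down, right, right, down, right, down, down, right, down, down, down, left, left, left, down, right, right, right
Counts: {'right': 12, 'down': 9, 'left': 3}
Most common: right (12 times)

Solution:

┌───────────┬───────┐
│A → → → → ↓│       │
│ ┌───┬─╴ ╷ │ ╶─┐ ╶─┤
│ │   │   │↓│   │   │
│ │ ╷ │ ╶─┤ └───┤ ╷ │
│ │ │ │   │↳ → ↓│ │ │
├─┘ │ │ ╷ ├───┐ └─┤ │
│   │ │ │ │   │↳ ↓│ │
│ ╶─┤ └─┘ │ ╶─┴─┐ │ │
│   │     │     │↓│ │
├─╴ ├─────┤ ╷ ╶─┤ ╵ │
│   │     │ │   │↳ ↓│
│ ╶─┤ ┌─┐ ╵ ├─╴ └─┐ │
│   │ │ │   │     │↓│
│ ╷ │ ╵ ├───┘ ┌─╴ │ │
│ │ │   │     │   │↓│
│ │ └─┬─┤ ╶─┬─┴───┘ │
│ │   │ │   │↓ ← ← ↲│
│ └─┐ ╵ │ ╷ ╵ ╶─────┤
│   │   │ │  ↳ → → B│
└───┴───┴─┴─────────┘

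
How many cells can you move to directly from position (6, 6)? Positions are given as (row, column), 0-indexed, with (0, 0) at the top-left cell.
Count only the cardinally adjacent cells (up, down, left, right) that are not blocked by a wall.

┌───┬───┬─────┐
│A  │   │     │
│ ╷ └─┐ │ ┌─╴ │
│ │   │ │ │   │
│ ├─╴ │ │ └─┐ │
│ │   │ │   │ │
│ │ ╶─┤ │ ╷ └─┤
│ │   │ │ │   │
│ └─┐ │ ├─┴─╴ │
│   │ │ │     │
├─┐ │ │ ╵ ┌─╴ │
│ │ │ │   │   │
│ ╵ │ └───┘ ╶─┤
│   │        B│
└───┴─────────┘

Checking passable neighbors of (6, 6):
Neighbors: (6, 5)
Count: 1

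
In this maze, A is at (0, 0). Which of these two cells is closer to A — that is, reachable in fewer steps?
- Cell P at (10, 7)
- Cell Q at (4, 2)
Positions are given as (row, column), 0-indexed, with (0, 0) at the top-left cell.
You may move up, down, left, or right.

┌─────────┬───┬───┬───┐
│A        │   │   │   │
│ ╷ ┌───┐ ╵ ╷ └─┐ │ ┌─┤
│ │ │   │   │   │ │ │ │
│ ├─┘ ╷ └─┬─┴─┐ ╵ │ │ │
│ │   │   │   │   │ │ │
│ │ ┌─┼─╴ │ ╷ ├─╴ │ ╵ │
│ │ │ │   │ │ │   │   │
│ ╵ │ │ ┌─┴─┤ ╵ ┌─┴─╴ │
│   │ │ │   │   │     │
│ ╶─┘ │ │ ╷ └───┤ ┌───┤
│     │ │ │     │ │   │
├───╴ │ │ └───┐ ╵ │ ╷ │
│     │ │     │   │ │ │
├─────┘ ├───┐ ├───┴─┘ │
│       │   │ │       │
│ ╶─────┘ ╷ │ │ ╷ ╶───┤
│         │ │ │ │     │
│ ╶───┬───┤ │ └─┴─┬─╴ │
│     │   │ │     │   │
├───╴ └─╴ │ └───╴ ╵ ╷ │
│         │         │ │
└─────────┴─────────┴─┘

Shortest path A → P at (10, 7): 33 steps
Shortest path A → Q at (4, 2): 8 steps

Q is closer (8 steps vs 33 steps).

Path to P:

┌─────────┬───┬───┬───┐
│A        │   │   │   │
│ ╷ ┌───┐ ╵ ╷ └─┐ │ ┌─┤
│↓│ │↱ ↓│   │   │ │ │ │
│ ├─┘ ╷ └─┬─┴─┐ ╵ │ │ │
│↓│↱ ↑│↳ ↓│   │   │ │ │
│ │ ┌─┼─╴ │ ╷ ├─╴ │ ╵ │
│↓│↑│ │↓ ↲│ │ │   │   │
│ ╵ │ │ ┌─┴─┤ ╵ ┌─┴─╴ │
│↳ ↑│ │↓│   │   │     │
│ ╶─┘ │ │ ╷ └───┤ ┌───┤
│     │↓│ │     │ │   │
├───╴ │ │ └───┐ ╵ │ ╷ │
│     │↓│     │   │ │ │
├─────┘ ├───┐ ├───┴─┘ │
│↓ ← ← ↲│↱ ↓│ │       │
│ ╶─────┘ ╷ │ │ ╷ ╶───┤
│↳ → → → ↑│↓│ │ │     │
│ ╶───┬───┤ │ └─┴─┬─╴ │
│     │   │↓│     │   │
├───╴ └─╴ │ └───╴ ╵ ╷ │
│         │↳ → P    │ │
└─────────┴─────────┴─┘

Path to Q:

┌─────────┬───┬───┬───┐
│A        │   │   │   │
│ ╷ ┌───┐ ╵ ╷ └─┐ │ ┌─┤
│↓│ │   │   │   │ │ │ │
│ ├─┘ ╷ └─┬─┴─┐ ╵ │ │ │
│↓│   │   │   │   │ │ │
│ │ ┌─┼─╴ │ ╷ ├─╴ │ ╵ │
│↓│ │ │   │ │ │   │   │
│ ╵ │ │ ┌─┴─┤ ╵ ┌─┴─╴ │
│↓  │Q│ │   │   │     │
│ ╶─┘ │ │ ╷ └───┤ ┌───┤
│↳ → ↑│ │ │     │ │   │
├───╴ │ │ └───┐ ╵ │ ╷ │
│     │ │     │   │ │ │
├─────┘ ├───┐ ├───┴─┘ │
│       │   │ │       │
│ ╶─────┘ ╷ │ │ ╷ ╶───┤
│         │ │ │ │     │
│ ╶───┬───┤ │ └─┴─┬─╴ │
│     │   │ │     │   │
├───╴ └─╴ │ └───╴ ╵ ╷ │
│         │         │ │
└─────────┴─────────┴─┘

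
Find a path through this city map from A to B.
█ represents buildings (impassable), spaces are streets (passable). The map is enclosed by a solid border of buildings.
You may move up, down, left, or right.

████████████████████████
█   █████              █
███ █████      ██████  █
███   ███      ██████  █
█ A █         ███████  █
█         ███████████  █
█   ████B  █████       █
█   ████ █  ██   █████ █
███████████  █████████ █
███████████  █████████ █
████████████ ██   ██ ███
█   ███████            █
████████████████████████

Finding the shortest path from A to B:
Movement: cardinal only
Path length: 8 steps
Directions: down → right → right → right → right → right → right → down

Solution:

████████████████████████
█   █████              █
███ █████      ██████  █
███   ███      ██████  █
█ A █         ███████  █
█ ↳→→→→→↓ ███████████  █
█   ████B  █████       █
█   ████ █  ██   █████ █
███████████  █████████ █
███████████  █████████ █
████████████ ██   ██ ███
█   ███████            █
████████████████████████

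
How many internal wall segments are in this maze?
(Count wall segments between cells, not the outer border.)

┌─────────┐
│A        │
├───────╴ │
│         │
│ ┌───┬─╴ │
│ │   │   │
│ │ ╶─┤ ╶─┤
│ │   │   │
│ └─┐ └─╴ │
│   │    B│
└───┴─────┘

Counting internal wall segments:
Total internal walls: 16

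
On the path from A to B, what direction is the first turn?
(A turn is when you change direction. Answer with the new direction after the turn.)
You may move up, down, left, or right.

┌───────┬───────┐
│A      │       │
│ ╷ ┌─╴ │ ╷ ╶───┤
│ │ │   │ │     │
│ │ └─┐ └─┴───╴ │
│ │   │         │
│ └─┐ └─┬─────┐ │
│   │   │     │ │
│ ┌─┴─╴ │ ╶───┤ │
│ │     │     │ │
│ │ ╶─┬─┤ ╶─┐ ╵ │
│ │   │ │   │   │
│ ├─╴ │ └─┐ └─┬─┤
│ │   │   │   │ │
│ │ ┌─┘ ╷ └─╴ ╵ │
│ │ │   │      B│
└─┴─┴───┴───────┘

Directions: right, right, right, down, down, right, right, right, right, down, down, down, left, up, left, left, down, right, down, right, down, right
First turn direction: down

Solution:

┌───────┬───────┐
│A → → ↓│       │
│ ╷ ┌─╴ │ ╷ ╶───┤
│ │ │  ↓│ │     │
│ │ └─┐ └─┴───╴ │
│ │   │↳ → → → ↓│
│ └─┐ └─┬─────┐ │
│   │   │     │↓│
│ ┌─┴─╴ │ ╶───┤ │
│ │     │↓ ← ↰│↓│
│ │ ╶─┬─┤ ╶─┐ ╵ │
│ │   │ │↳ ↓│↑ ↲│
│ ├─╴ │ └─┐ └─┬─┤
│ │   │   │↳ ↓│ │
│ │ ┌─┘ ╷ └─╴ ╵ │
│ │ │   │    ↳ B│
└─┴─┴───┴───────┘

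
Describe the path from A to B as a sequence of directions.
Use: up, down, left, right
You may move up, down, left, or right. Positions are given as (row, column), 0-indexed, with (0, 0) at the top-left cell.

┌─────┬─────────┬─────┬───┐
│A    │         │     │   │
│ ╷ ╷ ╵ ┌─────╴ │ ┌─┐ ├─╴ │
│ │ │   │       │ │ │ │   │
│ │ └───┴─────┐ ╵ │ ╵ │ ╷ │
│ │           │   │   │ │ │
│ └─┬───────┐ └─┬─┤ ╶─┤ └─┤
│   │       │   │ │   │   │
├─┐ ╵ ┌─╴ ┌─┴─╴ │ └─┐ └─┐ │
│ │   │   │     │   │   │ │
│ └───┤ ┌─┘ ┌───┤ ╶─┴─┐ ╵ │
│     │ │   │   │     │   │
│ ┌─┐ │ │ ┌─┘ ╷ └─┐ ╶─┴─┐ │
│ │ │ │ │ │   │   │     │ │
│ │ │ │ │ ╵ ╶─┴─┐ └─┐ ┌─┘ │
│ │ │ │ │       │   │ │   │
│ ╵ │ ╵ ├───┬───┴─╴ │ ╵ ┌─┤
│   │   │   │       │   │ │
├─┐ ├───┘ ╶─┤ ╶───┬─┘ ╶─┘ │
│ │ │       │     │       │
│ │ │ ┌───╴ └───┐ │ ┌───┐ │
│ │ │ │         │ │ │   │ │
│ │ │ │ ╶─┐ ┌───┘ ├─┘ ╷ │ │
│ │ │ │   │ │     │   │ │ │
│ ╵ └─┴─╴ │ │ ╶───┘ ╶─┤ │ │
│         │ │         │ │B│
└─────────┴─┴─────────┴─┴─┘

Finding the path and converting it to directions:
Path through cells: (0,0) → (0,1) → (0,2) → (1,2) → (1,3) → (0,3) → (0,4) → (0,5) → (0,6) → (0,7) → (1,7) → (2,7) → (2,8) → (1,8) → (0,8) → (0,9) → (0,10) → (1,10) → (2,10) → (2,9) → (3,9) → (3,10) → (4,10) → (4,11) → (5,11) → (5,12) → (6,12) → (7,12) → (7,11) → (8,11) → (8,10) → (9,10) → (9,11) → (9,12) → (10,12) → (11,12) → (12,12)
Directions: right, right, down, right, up, right, right, right, right, down, down, right, up, up, right, right, down, down, left, down, right, down, right, down, right, down, down, left, down, left, down, right, right, down, down, down

Solution:

┌─────┬─────────┬─────┬───┐
│A → ↓│↱ → → → ↓│↱ → ↓│   │
│ ╷ ╷ ╵ ┌─────╴ │ ┌─┐ ├─╴ │
│ │ │↳ ↑│      ↓│↑│ │↓│   │
│ │ └───┴─────┐ ╵ │ ╵ │ ╷ │
│ │           │↳ ↑│↓ ↲│ │ │
│ └─┬───────┐ └─┬─┤ ╶─┤ └─┤
│   │       │   │ │↳ ↓│   │
├─┐ ╵ ┌─╴ ┌─┴─╴ │ └─┐ └─┐ │
│ │   │   │     │   │↳ ↓│ │
│ └───┤ ┌─┘ ┌───┤ ╶─┴─┐ ╵ │
│     │ │   │   │     │↳ ↓│
│ ┌─┐ │ │ ┌─┘ ╷ └─┐ ╶─┴─┐ │
│ │ │ │ │ │   │   │     │↓│
│ │ │ │ │ ╵ ╶─┴─┐ └─┐ ┌─┘ │
│ │ │ │ │       │   │ │↓ ↲│
│ ╵ │ ╵ ├───┬───┴─╴ │ ╵ ┌─┤
│   │   │   │       │↓ ↲│ │
├─┐ ├───┘ ╶─┤ ╶───┬─┘ ╶─┘ │
│ │ │       │     │  ↳ → ↓│
│ │ │ ┌───╴ └───┐ │ ┌───┐ │
│ │ │ │         │ │ │   │↓│
│ │ │ │ ╶─┐ ┌───┘ ├─┘ ╷ │ │
│ │ │ │   │ │     │   │ │↓│
│ ╵ └─┴─╴ │ │ ╶───┘ ╶─┤ │ │
│         │ │         │ │B│
└─────────┴─┴─────────┴─┴─┘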